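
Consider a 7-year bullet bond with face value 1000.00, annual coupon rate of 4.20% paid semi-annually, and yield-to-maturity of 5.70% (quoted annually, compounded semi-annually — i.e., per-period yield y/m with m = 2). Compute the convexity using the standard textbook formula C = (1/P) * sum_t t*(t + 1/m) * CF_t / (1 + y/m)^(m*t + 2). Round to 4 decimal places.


Coupon per period c = face * coupon_rate / m = 21.000000
Periods per year m = 2; per-period yield y/m = 0.028500
Number of cashflows N = 14
Cashflows (t years, CF_t, discount factor 1/(1+y/m)^(m*t), PV):
  t = 0.5000: CF_t = 21.000000, DF = 0.972290, PV = 20.418085
  t = 1.0000: CF_t = 21.000000, DF = 0.945347, PV = 19.852294
  t = 1.5000: CF_t = 21.000000, DF = 0.919152, PV = 19.302182
  t = 2.0000: CF_t = 21.000000, DF = 0.893682, PV = 18.767314
  t = 2.5000: CF_t = 21.000000, DF = 0.868917, PV = 18.247266
  t = 3.0000: CF_t = 21.000000, DF = 0.844840, PV = 17.741630
  t = 3.5000: CF_t = 21.000000, DF = 0.821429, PV = 17.250005
  t = 4.0000: CF_t = 21.000000, DF = 0.798667, PV = 16.772003
  t = 4.5000: CF_t = 21.000000, DF = 0.776536, PV = 16.307246
  t = 5.0000: CF_t = 21.000000, DF = 0.755018, PV = 15.855368
  t = 5.5000: CF_t = 21.000000, DF = 0.734096, PV = 15.416012
  t = 6.0000: CF_t = 21.000000, DF = 0.713754, PV = 14.988830
  t = 6.5000: CF_t = 21.000000, DF = 0.693976, PV = 14.573486
  t = 7.0000: CF_t = 1021.000000, DF = 0.674745, PV = 688.914931
Price P = sum_t PV_t = 914.406653
Convexity numerator sum_t t*(t + 1/m) * CF_t / (1+y/m)^(m*t + 2):
  t = 0.5000: term = 9.651091
  t = 1.0000: term = 28.150970
  t = 1.5000: term = 54.741799
  t = 2.0000: term = 88.708150
  t = 2.5000: term = 129.375037
  t = 3.0000: term = 176.106030
  t = 3.5000: term = 228.301448
  t = 4.0000: term = 285.396629
  t = 4.5000: term = 346.860269
  t = 5.0000: term = 412.192833
  t = 5.5000: term = 480.925036
  t = 6.0000: term = 552.616385
  t = 6.5000: term = 626.853783
  t = 7.0000: term = 34191.354749
Convexity = (1/P) * sum = 37611.234209 / 914.406653 = 41.131847

Answer: Convexity = 41.1318


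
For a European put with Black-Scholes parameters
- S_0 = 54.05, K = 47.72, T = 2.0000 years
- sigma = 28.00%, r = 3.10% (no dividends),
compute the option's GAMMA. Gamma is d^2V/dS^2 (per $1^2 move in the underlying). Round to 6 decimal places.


d1 = 0.6691223859; d2 = 0.2731425885
phi(d1) = 0.3189244887; exp(-qT) = 1.0000000000; exp(-rT) = 0.9398828868
Gamma = exp(-qT) * phi(d1) / (S * sigma * sqrt(T)) = 1.0000000000 * 0.3189244887 / (54.0500 * 0.2800 * 1.4142135624) = 0.014901

Answer: Gamma = 0.014901


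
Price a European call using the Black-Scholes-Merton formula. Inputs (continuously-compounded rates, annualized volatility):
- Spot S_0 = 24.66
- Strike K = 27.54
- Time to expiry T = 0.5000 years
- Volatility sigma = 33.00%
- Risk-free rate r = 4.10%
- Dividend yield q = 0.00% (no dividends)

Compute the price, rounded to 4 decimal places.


Answer: Price = 1.4127

Derivation:
d1 = (ln(S/K) + (r - q + 0.5*sigma^2) * T) / (sigma * sqrt(T)) = -0.26883769
d2 = d1 - sigma * sqrt(T) = -0.50218293
exp(-rT) = 0.97970870; exp(-qT) = 1.00000000
C = S_0 * exp(-qT) * N(d1) - K * exp(-rT) * N(d2)
N(d1) = 0.39402729; N(d2) = 0.30776942
C = 24.6600 * 1.00000000 * 0.39402729 - 27.5400 * 0.97970870 * 0.30776942 = 1.4127


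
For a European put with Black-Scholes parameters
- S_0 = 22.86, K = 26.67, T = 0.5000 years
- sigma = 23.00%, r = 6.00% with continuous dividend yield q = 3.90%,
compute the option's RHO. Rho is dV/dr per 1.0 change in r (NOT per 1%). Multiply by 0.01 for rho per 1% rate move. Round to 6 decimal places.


d1 = -0.8019555013; d2 = -0.9645900609
phi(d1) = 0.2892381603; exp(-qT) = 0.9806888952; exp(-rT) = 0.9704455335
N(-d2) = 0.8326249102
Rho = -K*T*exp(-rT)*N(-d2) = -26.6700 * 0.5000 * 0.9704455335 * 0.8326249102 = -10.774908

Answer: Rho = -10.774908


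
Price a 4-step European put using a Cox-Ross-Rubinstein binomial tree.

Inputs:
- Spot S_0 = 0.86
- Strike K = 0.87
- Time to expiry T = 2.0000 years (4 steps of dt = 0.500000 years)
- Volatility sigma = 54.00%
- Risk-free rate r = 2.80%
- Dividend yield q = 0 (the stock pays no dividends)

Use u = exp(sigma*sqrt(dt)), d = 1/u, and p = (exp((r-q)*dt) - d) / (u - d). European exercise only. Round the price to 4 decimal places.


dt = T/N = 0.500000
u = exp(sigma*sqrt(dt)) = 1.464974; d = 1/u = 0.682606
p = (exp((r-q)*dt) - d) / (u - d) = 0.423704
Discount per step: exp(-r*dt) = 0.986098
Stock lattice S(k, i) with i counting down-moves:
  k=0: S(0,0) = 0.8600
  k=1: S(1,0) = 1.2599; S(1,1) = 0.5870
  k=2: S(2,0) = 1.8457; S(2,1) = 0.8600; S(2,2) = 0.4007
  k=3: S(3,0) = 2.7039; S(3,1) = 1.2599; S(3,2) = 0.5870; S(3,3) = 0.2735
  k=4: S(4,0) = 3.9611; S(4,1) = 1.8457; S(4,2) = 0.8600; S(4,3) = 0.4007; S(4,4) = 0.1867
Terminal payoffs V(N, i) = max(K - S_T, 0):
  V(4,0) = 0.000000; V(4,1) = 0.000000; V(4,2) = 0.010000; V(4,3) = 0.469282; V(4,4) = 0.683285
Backward induction: V(k, i) = exp(-r*dt) * [p * V(k+1, i) + (1-p) * V(k+1, i+1)].
  V(3,0) = exp(-r*dt) * [p*0.000000 + (1-p)*0.000000] = 0.000000
  V(3,1) = exp(-r*dt) * [p*0.000000 + (1-p)*0.010000] = 0.005683
  V(3,2) = exp(-r*dt) * [p*0.010000 + (1-p)*0.469282] = 0.270864
  V(3,3) = exp(-r*dt) * [p*0.469282 + (1-p)*0.683285] = 0.584373
  V(2,0) = exp(-r*dt) * [p*0.000000 + (1-p)*0.005683] = 0.003229
  V(2,1) = exp(-r*dt) * [p*0.005683 + (1-p)*0.270864] = 0.156302
  V(2,2) = exp(-r*dt) * [p*0.270864 + (1-p)*0.584373] = 0.445260
  V(1,0) = exp(-r*dt) * [p*0.003229 + (1-p)*0.156302] = 0.090173
  V(1,1) = exp(-r*dt) * [p*0.156302 + (1-p)*0.445260] = 0.318339
  V(0,0) = exp(-r*dt) * [p*0.090173 + (1-p)*0.318339] = 0.218583

Answer: Price = V(0,0) = 0.2186


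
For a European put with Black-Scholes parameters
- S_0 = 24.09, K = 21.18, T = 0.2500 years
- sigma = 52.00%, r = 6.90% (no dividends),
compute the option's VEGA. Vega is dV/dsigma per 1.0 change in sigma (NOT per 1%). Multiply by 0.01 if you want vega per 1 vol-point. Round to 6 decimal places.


d1 = 0.6914979864; d2 = 0.4314979864
phi(d1) = 0.3141064726; exp(-qT) = 1.0000000000; exp(-rT) = 0.9828979294
Vega = S * exp(-qT) * phi(d1) * sqrt(T) = 24.0900 * 1.0000000000 * 0.3141064726 * 0.5000000000 = 3.783412

Answer: Vega = 3.783412


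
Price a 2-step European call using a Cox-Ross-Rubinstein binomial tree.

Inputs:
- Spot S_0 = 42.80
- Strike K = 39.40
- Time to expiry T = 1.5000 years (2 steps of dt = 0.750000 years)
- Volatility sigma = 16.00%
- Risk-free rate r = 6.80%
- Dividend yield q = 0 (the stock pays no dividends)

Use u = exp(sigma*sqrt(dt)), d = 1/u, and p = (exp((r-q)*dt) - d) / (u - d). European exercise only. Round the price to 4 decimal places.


dt = T/N = 0.750000
u = exp(sigma*sqrt(dt)) = 1.148623; d = 1/u = 0.870607
p = (exp((r-q)*dt) - d) / (u - d) = 0.653615
Discount per step: exp(-r*dt) = 0.950279
Stock lattice S(k, i) with i counting down-moves:
  k=0: S(0,0) = 42.8000
  k=1: S(1,0) = 49.1611; S(1,1) = 37.2620
  k=2: S(2,0) = 56.4676; S(2,1) = 42.8000; S(2,2) = 32.4406
Terminal payoffs V(N, i) = max(S_T - K, 0):
  V(2,0) = 17.067555; V(2,1) = 3.400000; V(2,2) = 0.000000
Backward induction: V(k, i) = exp(-r*dt) * [p * V(k+1, i) + (1-p) * V(k+1, i+1)].
  V(1,0) = exp(-r*dt) * [p*17.067555 + (1-p)*3.400000] = 11.720096
  V(1,1) = exp(-r*dt) * [p*3.400000 + (1-p)*0.000000] = 2.111797
  V(0,0) = exp(-r*dt) * [p*11.720096 + (1-p)*2.111797] = 7.974672

Answer: Price = V(0,0) = 7.9747


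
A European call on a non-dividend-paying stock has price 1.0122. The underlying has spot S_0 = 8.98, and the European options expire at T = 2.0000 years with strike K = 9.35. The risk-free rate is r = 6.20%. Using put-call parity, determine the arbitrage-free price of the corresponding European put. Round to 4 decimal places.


Put-call parity: C - P = S_0 * exp(-qT) - K * exp(-rT).
S_0 * exp(-qT) = 8.9800 * 1.00000000 = 8.98000000
K * exp(-rT) = 9.3500 * 0.88337984 = 8.25960151
P = C - S*exp(-qT) + K*exp(-rT)
P = 1.0122 - 8.98000000 + 8.25960151 = 0.2918

Answer: Put price = 0.2918


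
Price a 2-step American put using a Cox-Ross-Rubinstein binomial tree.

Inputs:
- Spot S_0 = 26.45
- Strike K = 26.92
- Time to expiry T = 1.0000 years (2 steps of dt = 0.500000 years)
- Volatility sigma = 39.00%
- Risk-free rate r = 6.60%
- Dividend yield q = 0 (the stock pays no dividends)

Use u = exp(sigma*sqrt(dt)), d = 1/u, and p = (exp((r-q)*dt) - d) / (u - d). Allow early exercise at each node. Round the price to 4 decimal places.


dt = T/N = 0.500000
u = exp(sigma*sqrt(dt)) = 1.317547; d = 1/u = 0.758986
p = (exp((r-q)*dt) - d) / (u - d) = 0.491557
Discount per step: exp(-r*dt) = 0.967539
Stock lattice S(k, i) with i counting down-moves:
  k=0: S(0,0) = 26.4500
  k=1: S(1,0) = 34.8491; S(1,1) = 20.0752
  k=2: S(2,0) = 45.9153; S(2,1) = 26.4500; S(2,2) = 15.2368
Terminal payoffs V(N, i) = max(K - S_T, 0):
  V(2,0) = 0.000000; V(2,1) = 0.470000; V(2,2) = 11.683210
Backward induction: V(k, i) = exp(-r*dt) * [p * V(k+1, i) + (1-p) * V(k+1, i+1)]; then take max(V_cont, immediate exercise) for American.
  V(1,0) = exp(-r*dt) * [p*0.000000 + (1-p)*0.470000] = 0.231211; exercise = 0.000000; V(1,0) = max -> 0.231211
  V(1,1) = exp(-r*dt) * [p*0.470000 + (1-p)*11.683210] = 5.970952; exercise = 6.844814; V(1,1) = max -> 6.844814
  V(0,0) = exp(-r*dt) * [p*0.231211 + (1-p)*6.844814] = 3.477191; exercise = 0.470000; V(0,0) = max -> 3.477191

Answer: Price = V(0,0) = 3.4772


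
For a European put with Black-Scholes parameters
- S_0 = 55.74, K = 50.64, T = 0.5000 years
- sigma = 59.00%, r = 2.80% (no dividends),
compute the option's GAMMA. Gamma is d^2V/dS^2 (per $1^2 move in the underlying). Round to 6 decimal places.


Answer: Gamma = 0.015346

Derivation:
d1 = 0.4721585544; d2 = 0.0549655535
phi(d1) = 0.3568622652; exp(-qT) = 1.0000000000; exp(-rT) = 0.9860975443
Gamma = exp(-qT) * phi(d1) / (S * sigma * sqrt(T)) = 1.0000000000 * 0.3568622652 / (55.7400 * 0.5900 * 0.7071067812) = 0.015346


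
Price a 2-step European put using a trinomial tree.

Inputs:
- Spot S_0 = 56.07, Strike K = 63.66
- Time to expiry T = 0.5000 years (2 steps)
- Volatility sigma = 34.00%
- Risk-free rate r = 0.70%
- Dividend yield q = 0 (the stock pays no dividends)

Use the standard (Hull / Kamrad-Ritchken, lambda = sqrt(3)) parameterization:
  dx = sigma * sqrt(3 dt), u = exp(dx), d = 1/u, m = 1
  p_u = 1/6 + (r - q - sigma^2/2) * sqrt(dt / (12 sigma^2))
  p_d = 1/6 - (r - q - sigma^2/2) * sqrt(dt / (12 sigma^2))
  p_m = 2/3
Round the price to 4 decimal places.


Answer: Price = V(0,0) = 10.3987

Derivation:
dt = T/N = 0.250000; dx = sigma*sqrt(3*dt) = 0.294449
u = exp(dx) = 1.342386; d = 1/u = 0.744942
p_u = 0.145101, p_m = 0.666667, p_d = 0.188232
Discount per step: exp(-r*dt) = 0.998252
Stock lattice S(k, j) with j the centered position index:
  k=0: S(0,+0) = 56.0700
  k=1: S(1,-1) = 41.7689; S(1,+0) = 56.0700; S(1,+1) = 75.2676
  k=2: S(2,-2) = 31.1154; S(2,-1) = 41.7689; S(2,+0) = 56.0700; S(2,+1) = 75.2676; S(2,+2) = 101.0382
Terminal payoffs V(N, j) = max(K - S_T, 0):
  V(2,-2) = 32.544576; V(2,-1) = 21.891090; V(2,+0) = 7.590000; V(2,+1) = 0.000000; V(2,+2) = 0.000000
Backward induction: V(k, j) = exp(-r*dt) * [p_u * V(k+1, j+1) + p_m * V(k+1, j) + p_d * V(k+1, j-1)]
  V(1,-1) = exp(-r*dt) * [p_u*7.590000 + p_m*21.891090 + p_d*32.544576] = 21.783166
  V(1,+0) = exp(-r*dt) * [p_u*0.000000 + p_m*7.590000 + p_d*21.891090] = 9.164560
  V(1,+1) = exp(-r*dt) * [p_u*0.000000 + p_m*0.000000 + p_d*7.590000] = 1.426186
  V(0,+0) = exp(-r*dt) * [p_u*1.426186 + p_m*9.164560 + p_d*21.783166] = 10.398732


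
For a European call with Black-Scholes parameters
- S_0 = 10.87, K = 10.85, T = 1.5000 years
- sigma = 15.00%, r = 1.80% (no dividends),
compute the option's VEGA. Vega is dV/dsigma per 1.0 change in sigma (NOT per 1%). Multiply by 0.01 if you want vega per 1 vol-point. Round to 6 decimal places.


d1 = 0.2488497657; d2 = 0.0651380350
phi(d1) = 0.3867790667; exp(-qT) = 1.0000000000; exp(-rT) = 0.9733612415
Vega = S * exp(-qT) * phi(d1) * sqrt(T) = 10.8700 * 1.0000000000 * 0.3867790667 * 1.2247448714 = 5.149181

Answer: Vega = 5.149181


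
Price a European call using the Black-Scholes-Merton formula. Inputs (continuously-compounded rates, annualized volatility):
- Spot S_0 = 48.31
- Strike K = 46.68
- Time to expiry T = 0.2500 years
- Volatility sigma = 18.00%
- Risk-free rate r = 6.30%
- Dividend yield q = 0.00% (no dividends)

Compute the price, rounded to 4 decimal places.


d1 = (ln(S/K) + (r - q + 0.5*sigma^2) * T) / (sigma * sqrt(T)) = 0.60136412
d2 = d1 - sigma * sqrt(T) = 0.51136412
exp(-rT) = 0.98437338; exp(-qT) = 1.00000000
C = S_0 * exp(-qT) * N(d1) - K * exp(-rT) * N(d2)
N(d1) = 0.72620126; N(d2) = 0.69545194
C = 48.3100 * 1.00000000 * 0.72620126 - 46.6800 * 0.98437338 * 0.69545194 = 3.1264

Answer: Price = 3.1264


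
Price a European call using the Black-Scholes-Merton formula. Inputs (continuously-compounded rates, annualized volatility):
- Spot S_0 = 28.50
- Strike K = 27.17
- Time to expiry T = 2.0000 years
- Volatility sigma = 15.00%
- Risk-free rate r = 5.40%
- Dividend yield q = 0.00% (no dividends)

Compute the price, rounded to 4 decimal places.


Answer: Price = 4.8626

Derivation:
d1 = (ln(S/K) + (r - q + 0.5*sigma^2) * T) / (sigma * sqrt(T)) = 0.84047025
d2 = d1 - sigma * sqrt(T) = 0.62833822
exp(-rT) = 0.89762760; exp(-qT) = 1.00000000
C = S_0 * exp(-qT) * N(d1) - K * exp(-rT) * N(d2)
N(d1) = 0.79967761; N(d2) = 0.73510880
C = 28.5000 * 1.00000000 * 0.79967761 - 27.1700 * 0.89762760 * 0.73510880 = 4.8626


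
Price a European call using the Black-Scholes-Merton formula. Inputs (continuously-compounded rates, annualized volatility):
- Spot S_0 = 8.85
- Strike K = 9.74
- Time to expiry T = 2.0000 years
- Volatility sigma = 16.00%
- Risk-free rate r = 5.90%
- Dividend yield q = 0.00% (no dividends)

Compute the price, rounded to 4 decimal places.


d1 = (ln(S/K) + (r - q + 0.5*sigma^2) * T) / (sigma * sqrt(T)) = 0.21114359
d2 = d1 - sigma * sqrt(T) = -0.01513058
exp(-rT) = 0.88869605; exp(-qT) = 1.00000000
C = S_0 * exp(-qT) * N(d1) - K * exp(-rT) * N(d2)
N(d1) = 0.58361239; N(d2) = 0.49396400
C = 8.8500 * 1.00000000 * 0.58361239 - 9.7400 * 0.88869605 * 0.49396400 = 0.8893

Answer: Price = 0.8893


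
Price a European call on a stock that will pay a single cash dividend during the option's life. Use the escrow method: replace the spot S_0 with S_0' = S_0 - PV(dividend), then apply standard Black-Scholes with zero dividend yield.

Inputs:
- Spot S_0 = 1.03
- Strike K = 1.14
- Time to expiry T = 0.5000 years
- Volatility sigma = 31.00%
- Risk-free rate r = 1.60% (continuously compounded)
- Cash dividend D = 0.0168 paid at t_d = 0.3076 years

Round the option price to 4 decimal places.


Answer: Price = 0.0462

Derivation:
PV(D) = D * exp(-r * t_d) = 0.0168 * 0.99509049 = 0.01671752
S_0' = S_0 - PV(D) = 1.0300 - 0.01671752 = 1.01328248
d1 = (ln(S_0'/K) + (r + sigma^2/2)*T) / (sigma*sqrt(T)) = -0.39145532
d2 = d1 - sigma*sqrt(T) = -0.61065843
exp(-rT) = 0.99203191
N(d1) = 0.34773035; N(d2) = 0.27071287
C = S_0' * N(d1) - K * exp(-rT) * N(d2) = 1.01328248 * 0.34773035 - 1.1400 * 0.99203191 * 0.27071287 = 0.0462


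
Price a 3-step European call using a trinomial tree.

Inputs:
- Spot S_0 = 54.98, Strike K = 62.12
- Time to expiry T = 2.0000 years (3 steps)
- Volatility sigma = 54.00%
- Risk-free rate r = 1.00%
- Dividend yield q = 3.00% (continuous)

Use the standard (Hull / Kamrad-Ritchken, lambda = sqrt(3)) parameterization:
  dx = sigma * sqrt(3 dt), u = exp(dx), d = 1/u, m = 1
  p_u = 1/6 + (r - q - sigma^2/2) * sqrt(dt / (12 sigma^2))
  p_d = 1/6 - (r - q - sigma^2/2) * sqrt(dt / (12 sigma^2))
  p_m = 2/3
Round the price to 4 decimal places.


dt = T/N = 0.666667; dx = sigma*sqrt(3*dt) = 0.763675
u = exp(dx) = 2.146150; d = 1/u = 0.465951
p_u = 0.094297, p_m = 0.666667, p_d = 0.239036
Discount per step: exp(-r*dt) = 0.993356
Stock lattice S(k, j) with j the centered position index:
  k=0: S(0,+0) = 54.9800
  k=1: S(1,-1) = 25.6180; S(1,+0) = 54.9800; S(1,+1) = 117.9953
  k=2: S(2,-2) = 11.9367; S(2,-1) = 25.6180; S(2,+0) = 54.9800; S(2,+1) = 117.9953; S(2,+2) = 253.2356
  k=3: S(3,-3) = 5.5619; S(3,-2) = 11.9367; S(3,-1) = 25.6180; S(3,+0) = 54.9800; S(3,+1) = 117.9953; S(3,+2) = 253.2356; S(3,+3) = 543.4814
Terminal payoffs V(N, j) = max(S_T - K, 0):
  V(3,-3) = 0.000000; V(3,-2) = 0.000000; V(3,-1) = 0.000000; V(3,+0) = 0.000000; V(3,+1) = 55.875302; V(3,+2) = 191.115562; V(3,+3) = 481.361384
Backward induction: V(k, j) = exp(-r*dt) * [p_u * V(k+1, j+1) + p_m * V(k+1, j) + p_d * V(k+1, j-1)]
  V(2,-2) = exp(-r*dt) * [p_u*0.000000 + p_m*0.000000 + p_d*0.000000] = 0.000000
  V(2,-1) = exp(-r*dt) * [p_u*0.000000 + p_m*0.000000 + p_d*0.000000] = 0.000000
  V(2,+0) = exp(-r*dt) * [p_u*55.875302 + p_m*0.000000 + p_d*0.000000] = 5.233883
  V(2,+1) = exp(-r*dt) * [p_u*191.115562 + p_m*55.875302 + p_d*0.000000] = 54.904637
  V(2,+2) = exp(-r*dt) * [p_u*481.361384 + p_m*191.115562 + p_d*55.875302] = 184.920759
  V(1,-1) = exp(-r*dt) * [p_u*5.233883 + p_m*0.000000 + p_d*0.000000] = 0.490262
  V(1,+0) = exp(-r*dt) * [p_u*54.904637 + p_m*5.233883 + p_d*0.000000] = 8.609032
  V(1,+1) = exp(-r*dt) * [p_u*184.920759 + p_m*54.904637 + p_d*5.233883] = 54.924329
  V(0,+0) = exp(-r*dt) * [p_u*54.924329 + p_m*8.609032 + p_d*0.490262] = 10.962436

Answer: Price = V(0,0) = 10.9624


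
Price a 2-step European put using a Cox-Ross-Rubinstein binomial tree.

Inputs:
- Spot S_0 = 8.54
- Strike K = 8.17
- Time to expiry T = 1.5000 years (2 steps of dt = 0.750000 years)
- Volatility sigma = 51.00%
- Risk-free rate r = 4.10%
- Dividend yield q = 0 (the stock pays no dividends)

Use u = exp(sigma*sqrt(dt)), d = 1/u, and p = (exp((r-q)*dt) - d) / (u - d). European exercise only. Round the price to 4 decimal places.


Answer: Price = V(0,0) = 1.4396

Derivation:
dt = T/N = 0.750000
u = exp(sigma*sqrt(dt)) = 1.555307; d = 1/u = 0.642960
p = (exp((r-q)*dt) - d) / (u - d) = 0.425570
Discount per step: exp(-r*dt) = 0.969718
Stock lattice S(k, i) with i counting down-moves:
  k=0: S(0,0) = 8.5400
  k=1: S(1,0) = 13.2823; S(1,1) = 5.4909
  k=2: S(2,0) = 20.6581; S(2,1) = 8.5400; S(2,2) = 3.5304
Terminal payoffs V(N, i) = max(K - S_T, 0):
  V(2,0) = 0.000000; V(2,1) = 0.000000; V(2,2) = 4.639586
Backward induction: V(k, i) = exp(-r*dt) * [p * V(k+1, i) + (1-p) * V(k+1, i+1)].
  V(1,0) = exp(-r*dt) * [p*0.000000 + (1-p)*0.000000] = 0.000000
  V(1,1) = exp(-r*dt) * [p*0.000000 + (1-p)*4.639586] = 2.584411
  V(0,0) = exp(-r*dt) * [p*0.000000 + (1-p)*2.584411] = 1.439607


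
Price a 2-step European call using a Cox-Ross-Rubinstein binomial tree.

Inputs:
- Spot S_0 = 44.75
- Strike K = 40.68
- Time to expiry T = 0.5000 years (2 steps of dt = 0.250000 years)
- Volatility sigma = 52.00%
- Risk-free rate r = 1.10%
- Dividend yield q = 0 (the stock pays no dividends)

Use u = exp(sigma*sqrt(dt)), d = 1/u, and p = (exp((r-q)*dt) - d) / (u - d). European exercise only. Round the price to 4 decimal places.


dt = T/N = 0.250000
u = exp(sigma*sqrt(dt)) = 1.296930; d = 1/u = 0.771052
p = (exp((r-q)*dt) - d) / (u - d) = 0.440600
Discount per step: exp(-r*dt) = 0.997254
Stock lattice S(k, i) with i counting down-moves:
  k=0: S(0,0) = 44.7500
  k=1: S(1,0) = 58.0376; S(1,1) = 34.5046
  k=2: S(2,0) = 75.2707; S(2,1) = 44.7500; S(2,2) = 26.6048
Terminal payoffs V(N, i) = max(S_T - K, 0):
  V(2,0) = 34.590737; V(2,1) = 4.070000; V(2,2) = 0.000000
Backward induction: V(k, i) = exp(-r*dt) * [p * V(k+1, i) + (1-p) * V(k+1, i+1)].
  V(1,0) = exp(-r*dt) * [p*34.590737 + (1-p)*4.070000] = 17.469338
  V(1,1) = exp(-r*dt) * [p*4.070000 + (1-p)*0.000000] = 1.788318
  V(0,0) = exp(-r*dt) * [p*17.469338 + (1-p)*1.788318] = 8.673494

Answer: Price = V(0,0) = 8.6735


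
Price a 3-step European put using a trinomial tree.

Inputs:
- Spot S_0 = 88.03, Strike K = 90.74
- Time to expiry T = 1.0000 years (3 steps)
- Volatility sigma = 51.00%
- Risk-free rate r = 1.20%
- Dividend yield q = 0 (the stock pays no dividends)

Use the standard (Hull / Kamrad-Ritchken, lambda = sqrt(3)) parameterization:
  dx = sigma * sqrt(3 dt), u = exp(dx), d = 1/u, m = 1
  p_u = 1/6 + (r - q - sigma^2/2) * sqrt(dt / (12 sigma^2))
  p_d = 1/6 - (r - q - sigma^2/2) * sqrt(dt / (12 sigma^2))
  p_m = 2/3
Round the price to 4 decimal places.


Answer: Price = V(0,0) = 17.4466

Derivation:
dt = T/N = 0.333333; dx = sigma*sqrt(3*dt) = 0.510000
u = exp(dx) = 1.665291; d = 1/u = 0.600496
p_u = 0.128088, p_m = 0.666667, p_d = 0.205245
Discount per step: exp(-r*dt) = 0.996008
Stock lattice S(k, j) with j the centered position index:
  k=0: S(0,+0) = 88.0300
  k=1: S(1,-1) = 52.8616; S(1,+0) = 88.0300; S(1,+1) = 146.5956
  k=2: S(2,-2) = 31.7432; S(2,-1) = 52.8616; S(2,+0) = 88.0300; S(2,+1) = 146.5956; S(2,+2) = 244.1243
  k=3: S(3,-3) = 19.0616; S(3,-2) = 31.7432; S(3,-1) = 52.8616; S(3,+0) = 88.0300; S(3,+1) = 146.5956; S(3,+2) = 244.1243; S(3,+3) = 406.5381
Terminal payoffs V(N, j) = max(K - S_T, 0):
  V(3,-3) = 71.678365; V(3,-2) = 58.996827; V(3,-1) = 37.878374; V(3,+0) = 2.710000; V(3,+1) = 0.000000; V(3,+2) = 0.000000; V(3,+3) = 0.000000
Backward induction: V(k, j) = exp(-r*dt) * [p_u * V(k+1, j+1) + p_m * V(k+1, j) + p_d * V(k+1, j-1)]
  V(2,-2) = exp(-r*dt) * [p_u*37.878374 + p_m*58.996827 + p_d*71.678365] = 58.659518
  V(2,-1) = exp(-r*dt) * [p_u*2.710000 + p_m*37.878374 + p_d*58.996827] = 37.557647
  V(2,+0) = exp(-r*dt) * [p_u*0.000000 + p_m*2.710000 + p_d*37.878374] = 9.542770
  V(2,+1) = exp(-r*dt) * [p_u*0.000000 + p_m*0.000000 + p_d*2.710000] = 0.553994
  V(2,+2) = exp(-r*dt) * [p_u*0.000000 + p_m*0.000000 + p_d*0.000000] = 0.000000
  V(1,-1) = exp(-r*dt) * [p_u*9.542770 + p_m*37.557647 + p_d*58.659518] = 38.147431
  V(1,+0) = exp(-r*dt) * [p_u*0.553994 + p_m*9.542770 + p_d*37.557647] = 14.084877
  V(1,+1) = exp(-r*dt) * [p_u*0.000000 + p_m*0.553994 + p_d*9.542770] = 2.318643
  V(0,+0) = exp(-r*dt) * [p_u*2.318643 + p_m*14.084877 + p_d*38.147431] = 17.446556


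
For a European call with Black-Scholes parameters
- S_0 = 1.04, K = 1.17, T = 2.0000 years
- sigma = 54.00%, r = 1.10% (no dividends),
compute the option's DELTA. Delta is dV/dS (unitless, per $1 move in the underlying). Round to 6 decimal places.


Answer: Delta = 0.601184

Derivation:
d1 = 0.2564138951; d2 = -0.5072614286
phi(d1) = 0.3860406609; exp(-qT) = 1.0000000000; exp(-rT) = 0.9782402351
N(d1) = 0.6011843702
Delta = exp(-qT) * N(d1) = 1.0000000000 * 0.6011843702 = 0.601184


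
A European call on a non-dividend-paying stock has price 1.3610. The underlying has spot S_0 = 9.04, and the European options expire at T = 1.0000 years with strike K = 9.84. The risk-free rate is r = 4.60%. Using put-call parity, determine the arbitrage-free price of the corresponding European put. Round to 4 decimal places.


Put-call parity: C - P = S_0 * exp(-qT) - K * exp(-rT).
S_0 * exp(-qT) = 9.0400 * 1.00000000 = 9.04000000
K * exp(-rT) = 9.8400 * 0.95504196 = 9.39761291
P = C - S*exp(-qT) + K*exp(-rT)
P = 1.3610 - 9.04000000 + 9.39761291 = 1.7186

Answer: Put price = 1.7186


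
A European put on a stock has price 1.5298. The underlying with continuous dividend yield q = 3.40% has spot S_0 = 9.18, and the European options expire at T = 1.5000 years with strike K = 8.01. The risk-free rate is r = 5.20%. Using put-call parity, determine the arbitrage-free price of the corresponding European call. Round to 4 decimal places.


Answer: Call price = 2.8444

Derivation:
Put-call parity: C - P = S_0 * exp(-qT) - K * exp(-rT).
S_0 * exp(-qT) = 9.1800 * 0.95027867 = 8.72355820
K * exp(-rT) = 8.0100 * 0.92496443 = 7.40896506
C = P + S*exp(-qT) - K*exp(-rT)
C = 1.5298 + 8.72355820 - 7.40896506 = 2.8444


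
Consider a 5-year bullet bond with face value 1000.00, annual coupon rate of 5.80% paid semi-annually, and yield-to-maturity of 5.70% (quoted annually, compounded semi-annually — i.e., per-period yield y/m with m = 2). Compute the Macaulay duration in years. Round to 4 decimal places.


Coupon per period c = face * coupon_rate / m = 29.000000
Periods per year m = 2; per-period yield y/m = 0.028500
Number of cashflows N = 10
Cashflows (t years, CF_t, discount factor 1/(1+y/m)^(m*t), PV):
  t = 0.5000: CF_t = 29.000000, DF = 0.972290, PV = 28.196403
  t = 1.0000: CF_t = 29.000000, DF = 0.945347, PV = 27.415073
  t = 1.5000: CF_t = 29.000000, DF = 0.919152, PV = 26.655394
  t = 2.0000: CF_t = 29.000000, DF = 0.893682, PV = 25.916766
  t = 2.5000: CF_t = 29.000000, DF = 0.868917, PV = 25.198606
  t = 3.0000: CF_t = 29.000000, DF = 0.844840, PV = 24.500346
  t = 3.5000: CF_t = 29.000000, DF = 0.821429, PV = 23.821435
  t = 4.0000: CF_t = 29.000000, DF = 0.798667, PV = 23.161337
  t = 4.5000: CF_t = 29.000000, DF = 0.776536, PV = 22.519531
  t = 5.0000: CF_t = 1029.000000, DF = 0.755018, PV = 776.913046
Price P = sum_t PV_t = 1004.297938
Macaulay numerator sum_t t * PV_t:
  t * PV_t at t = 0.5000: 14.098201
  t * PV_t at t = 1.0000: 27.415073
  t * PV_t at t = 1.5000: 39.983091
  t * PV_t at t = 2.0000: 51.833533
  t * PV_t at t = 2.5000: 62.996515
  t * PV_t at t = 3.0000: 73.501039
  t * PV_t at t = 3.5000: 83.375024
  t * PV_t at t = 4.0000: 92.645349
  t * PV_t at t = 4.5000: 101.337888
  t * PV_t at t = 5.0000: 3884.565232
Macaulay duration D = (sum_t t * PV_t) / P = 4431.750944 / 1004.297938 = 4.412785

Answer: Macaulay duration = 4.4128 years


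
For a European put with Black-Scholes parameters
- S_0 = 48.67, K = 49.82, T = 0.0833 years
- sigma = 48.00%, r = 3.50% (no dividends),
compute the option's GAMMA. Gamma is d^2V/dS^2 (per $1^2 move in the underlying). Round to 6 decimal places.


d1 = -0.0782612366; d2 = -0.2167975856
phi(d1) = 0.3977224241; exp(-qT) = 1.0000000000; exp(-rT) = 0.9970887459
Gamma = exp(-qT) * phi(d1) / (S * sigma * sqrt(T)) = 1.0000000000 * 0.3977224241 / (48.6700 * 0.4800 * 0.2886173938) = 0.058987

Answer: Gamma = 0.058987


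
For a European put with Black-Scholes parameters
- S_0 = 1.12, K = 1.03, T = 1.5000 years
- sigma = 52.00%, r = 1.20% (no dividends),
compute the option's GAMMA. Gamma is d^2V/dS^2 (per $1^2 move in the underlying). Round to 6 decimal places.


Answer: Gamma = 0.498862

Derivation:
d1 = 0.4782312850; d2 = -0.1586360482
phi(d1) = 0.3558339412; exp(-qT) = 1.0000000000; exp(-rT) = 0.9821610324
Gamma = exp(-qT) * phi(d1) / (S * sigma * sqrt(T)) = 1.0000000000 * 0.3558339412 / (1.1200 * 0.5200 * 1.2247448714) = 0.498862


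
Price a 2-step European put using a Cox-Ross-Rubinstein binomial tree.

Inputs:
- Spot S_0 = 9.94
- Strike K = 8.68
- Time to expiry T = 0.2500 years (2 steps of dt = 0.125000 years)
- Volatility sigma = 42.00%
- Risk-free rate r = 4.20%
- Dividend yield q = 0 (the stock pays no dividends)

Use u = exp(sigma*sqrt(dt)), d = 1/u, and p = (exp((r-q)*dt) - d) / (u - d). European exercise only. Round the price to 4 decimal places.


dt = T/N = 0.125000
u = exp(sigma*sqrt(dt)) = 1.160084; d = 1/u = 0.862007
p = (exp((r-q)*dt) - d) / (u - d) = 0.480604
Discount per step: exp(-r*dt) = 0.994764
Stock lattice S(k, i) with i counting down-moves:
  k=0: S(0,0) = 9.9400
  k=1: S(1,0) = 11.5312; S(1,1) = 8.5683
  k=2: S(2,0) = 13.3772; S(2,1) = 9.9400; S(2,2) = 7.3860
Terminal payoffs V(N, i) = max(K - S_T, 0):
  V(2,0) = 0.000000; V(2,1) = 0.000000; V(2,2) = 1.294031
Backward induction: V(k, i) = exp(-r*dt) * [p * V(k+1, i) + (1-p) * V(k+1, i+1)].
  V(1,0) = exp(-r*dt) * [p*0.000000 + (1-p)*0.000000] = 0.000000
  V(1,1) = exp(-r*dt) * [p*0.000000 + (1-p)*1.294031] = 0.668595
  V(0,0) = exp(-r*dt) * [p*0.000000 + (1-p)*0.668595] = 0.345447

Answer: Price = V(0,0) = 0.3454


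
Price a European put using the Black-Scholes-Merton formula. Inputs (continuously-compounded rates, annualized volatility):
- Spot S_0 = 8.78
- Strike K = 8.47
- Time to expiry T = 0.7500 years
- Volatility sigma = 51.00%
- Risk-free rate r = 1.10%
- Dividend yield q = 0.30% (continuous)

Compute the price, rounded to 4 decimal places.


Answer: Price = 1.3264

Derivation:
d1 = (ln(S/K) + (r - q + 0.5*sigma^2) * T) / (sigma * sqrt(T)) = 0.31580697
d2 = d1 - sigma * sqrt(T) = -0.12586598
exp(-rT) = 0.99178394; exp(-qT) = 0.99775253
P = K * exp(-rT) * N(-d2) - S_0 * exp(-qT) * N(-d1)
N(-d1) = 0.37607451; N(-d2) = 0.55008100
P = 8.4700 * 0.99178394 * 0.55008100 - 8.7800 * 0.99775253 * 0.37607451 = 1.3264


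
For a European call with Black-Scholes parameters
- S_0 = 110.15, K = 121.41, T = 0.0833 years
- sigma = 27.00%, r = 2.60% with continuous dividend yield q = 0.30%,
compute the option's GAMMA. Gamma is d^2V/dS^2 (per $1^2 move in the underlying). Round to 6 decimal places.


d1 = -1.1854472686; d2 = -1.2633739649
phi(d1) = 0.1975860395; exp(-qT) = 0.9997501312; exp(-rT) = 0.9978365437
Gamma = exp(-qT) * phi(d1) / (S * sigma * sqrt(T)) = 0.9997501312 * 0.1975860395 / (110.1500 * 0.2700 * 0.2886173938) = 0.023013

Answer: Gamma = 0.023013


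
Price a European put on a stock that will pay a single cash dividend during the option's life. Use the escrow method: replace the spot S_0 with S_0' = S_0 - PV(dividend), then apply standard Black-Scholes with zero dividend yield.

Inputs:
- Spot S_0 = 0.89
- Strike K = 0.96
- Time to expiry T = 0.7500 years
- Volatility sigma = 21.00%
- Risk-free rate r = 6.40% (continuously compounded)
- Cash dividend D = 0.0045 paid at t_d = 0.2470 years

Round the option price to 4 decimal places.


PV(D) = D * exp(-r * t_d) = 0.0045 * 0.98431629 = 0.00442942
S_0' = S_0 - PV(D) = 0.8900 - 0.00442942 = 0.88557058
d1 = (ln(S_0'/K) + (r + sigma^2/2)*T) / (sigma*sqrt(T)) = -0.08887690
d2 = d1 - sigma*sqrt(T) = -0.27074224
exp(-rT) = 0.95313379
N(-d1) = 0.53541013; N(-d2) = 0.60670536
P = K * exp(-rT) * N(-d2) - S_0' * N(-d1) = 0.9600 * 0.95313379 * 0.60670536 - 0.88557058 * 0.53541013 = 0.0810

Answer: Price = 0.0810


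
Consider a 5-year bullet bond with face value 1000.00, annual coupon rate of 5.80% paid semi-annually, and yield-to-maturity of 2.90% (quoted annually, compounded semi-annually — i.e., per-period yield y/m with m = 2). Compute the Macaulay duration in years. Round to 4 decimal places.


Coupon per period c = face * coupon_rate / m = 29.000000
Periods per year m = 2; per-period yield y/m = 0.014500
Number of cashflows N = 10
Cashflows (t years, CF_t, discount factor 1/(1+y/m)^(m*t), PV):
  t = 0.5000: CF_t = 29.000000, DF = 0.985707, PV = 28.585510
  t = 1.0000: CF_t = 29.000000, DF = 0.971619, PV = 28.176944
  t = 1.5000: CF_t = 29.000000, DF = 0.957732, PV = 27.774218
  t = 2.0000: CF_t = 29.000000, DF = 0.944043, PV = 27.377248
  t = 2.5000: CF_t = 29.000000, DF = 0.930550, PV = 26.985952
  t = 3.0000: CF_t = 29.000000, DF = 0.917250, PV = 26.600248
  t = 3.5000: CF_t = 29.000000, DF = 0.904140, PV = 26.220057
  t = 4.0000: CF_t = 29.000000, DF = 0.891217, PV = 25.845301
  t = 4.5000: CF_t = 29.000000, DF = 0.878479, PV = 25.475900
  t = 5.0000: CF_t = 1029.000000, DF = 0.865923, PV = 891.035200
Price P = sum_t PV_t = 1134.076579
Macaulay numerator sum_t t * PV_t:
  t * PV_t at t = 0.5000: 14.292755
  t * PV_t at t = 1.0000: 28.176944
  t * PV_t at t = 1.5000: 41.661327
  t * PV_t at t = 2.0000: 54.754496
  t * PV_t at t = 2.5000: 67.464880
  t * PV_t at t = 3.0000: 79.800745
  t * PV_t at t = 3.5000: 91.770201
  t * PV_t at t = 4.0000: 103.381202
  t * PV_t at t = 4.5000: 114.641550
  t * PV_t at t = 5.0000: 4455.176001
Macaulay duration D = (sum_t t * PV_t) / P = 5051.120101 / 1134.076579 = 4.453950

Answer: Macaulay duration = 4.4539 years


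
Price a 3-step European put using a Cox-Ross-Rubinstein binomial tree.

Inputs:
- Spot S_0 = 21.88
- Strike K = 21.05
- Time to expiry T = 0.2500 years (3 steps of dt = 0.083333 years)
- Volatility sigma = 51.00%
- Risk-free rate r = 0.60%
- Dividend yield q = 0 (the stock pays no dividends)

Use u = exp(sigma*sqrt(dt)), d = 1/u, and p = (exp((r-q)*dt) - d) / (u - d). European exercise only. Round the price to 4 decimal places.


Answer: Price = V(0,0) = 1.9312

Derivation:
dt = T/N = 0.083333
u = exp(sigma*sqrt(dt)) = 1.158614; d = 1/u = 0.863100
p = (exp((r-q)*dt) - d) / (u - d) = 0.464953
Discount per step: exp(-r*dt) = 0.999500
Stock lattice S(k, i) with i counting down-moves:
  k=0: S(0,0) = 21.8800
  k=1: S(1,0) = 25.3505; S(1,1) = 18.8846
  k=2: S(2,0) = 29.3714; S(2,1) = 21.8800; S(2,2) = 16.2993
  k=3: S(3,0) = 34.0301; S(3,1) = 25.3505; S(3,2) = 18.8846; S(3,3) = 14.0680
Terminal payoffs V(N, i) = max(K - S_T, 0):
  V(3,0) = 0.000000; V(3,1) = 0.000000; V(3,2) = 2.165364; V(3,3) = 6.982038
Backward induction: V(k, i) = exp(-r*dt) * [p * V(k+1, i) + (1-p) * V(k+1, i+1)].
  V(2,0) = exp(-r*dt) * [p*0.000000 + (1-p)*0.000000] = 0.000000
  V(2,1) = exp(-r*dt) * [p*0.000000 + (1-p)*2.165364] = 1.157993
  V(2,2) = exp(-r*dt) * [p*2.165364 + (1-p)*6.982038] = 4.740142
  V(1,0) = exp(-r*dt) * [p*0.000000 + (1-p)*1.157993] = 0.619272
  V(1,1) = exp(-r*dt) * [p*1.157993 + (1-p)*4.740142] = 3.073076
  V(0,0) = exp(-r*dt) * [p*0.619272 + (1-p)*3.073076] = 1.931207


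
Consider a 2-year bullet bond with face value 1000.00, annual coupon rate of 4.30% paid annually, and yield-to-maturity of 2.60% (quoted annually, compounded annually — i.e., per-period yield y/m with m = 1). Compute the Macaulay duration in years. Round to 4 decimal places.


Answer: Macaulay duration = 1.9594 years

Derivation:
Coupon per period c = face * coupon_rate / m = 43.000000
Periods per year m = 1; per-period yield y/m = 0.026000
Number of cashflows N = 2
Cashflows (t years, CF_t, discount factor 1/(1+y/m)^(m*t), PV):
  t = 1.0000: CF_t = 43.000000, DF = 0.974659, PV = 41.910331
  t = 2.0000: CF_t = 1043.000000, DF = 0.949960, PV = 990.808188
Price P = sum_t PV_t = 1032.718519
Macaulay numerator sum_t t * PV_t:
  t * PV_t at t = 1.0000: 41.910331
  t * PV_t at t = 2.0000: 1981.616376
Macaulay duration D = (sum_t t * PV_t) / P = 2023.526707 / 1032.718519 = 1.959417


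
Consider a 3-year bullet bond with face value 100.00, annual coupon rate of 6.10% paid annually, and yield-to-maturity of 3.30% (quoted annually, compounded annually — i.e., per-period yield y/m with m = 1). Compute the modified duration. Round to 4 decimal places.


Coupon per period c = face * coupon_rate / m = 6.100000
Periods per year m = 1; per-period yield y/m = 0.033000
Number of cashflows N = 3
Cashflows (t years, CF_t, discount factor 1/(1+y/m)^(m*t), PV):
  t = 1.0000: CF_t = 6.100000, DF = 0.968054, PV = 5.905131
  t = 2.0000: CF_t = 6.100000, DF = 0.937129, PV = 5.716487
  t = 3.0000: CF_t = 106.100000, DF = 0.907192, PV = 96.253032
Price P = sum_t PV_t = 107.874649
First compute Macaulay numerator sum_t t * PV_t:
  t * PV_t at t = 1.0000: 5.905131
  t * PV_t at t = 2.0000: 11.432973
  t * PV_t at t = 3.0000: 288.759096
Macaulay duration D = 306.097200 / 107.874649 = 2.837527
Modified duration = D / (1 + y/m) = 2.837527 / (1 + 0.033000) = 2.746880

Answer: Modified duration = 2.7469


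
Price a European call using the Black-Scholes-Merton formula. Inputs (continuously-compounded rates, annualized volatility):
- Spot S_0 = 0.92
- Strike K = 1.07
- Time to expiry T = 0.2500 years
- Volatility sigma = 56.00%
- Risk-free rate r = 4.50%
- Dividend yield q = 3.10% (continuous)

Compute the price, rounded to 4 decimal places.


d1 = (ln(S/K) + (r - q + 0.5*sigma^2) * T) / (sigma * sqrt(T)) = -0.38692949
d2 = d1 - sigma * sqrt(T) = -0.66692949
exp(-rT) = 0.98881304; exp(-qT) = 0.99227995
C = S_0 * exp(-qT) * N(d1) - K * exp(-rT) * N(d2)
N(d1) = 0.34940420; N(d2) = 0.25240859
C = 0.9200 * 0.99227995 * 0.34940420 - 1.0700 * 0.98881304 * 0.25240859 = 0.0519

Answer: Price = 0.0519


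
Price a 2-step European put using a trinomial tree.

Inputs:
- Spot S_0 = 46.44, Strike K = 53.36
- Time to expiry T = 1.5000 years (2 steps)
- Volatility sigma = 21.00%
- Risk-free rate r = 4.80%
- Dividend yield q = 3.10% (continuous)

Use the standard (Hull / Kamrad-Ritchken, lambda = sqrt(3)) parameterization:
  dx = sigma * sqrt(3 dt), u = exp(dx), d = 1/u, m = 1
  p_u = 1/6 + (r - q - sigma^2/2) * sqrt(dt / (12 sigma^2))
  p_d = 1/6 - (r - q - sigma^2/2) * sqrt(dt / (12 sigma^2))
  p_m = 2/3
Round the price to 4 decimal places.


dt = T/N = 0.750000; dx = sigma*sqrt(3*dt) = 0.315000
u = exp(dx) = 1.370259; d = 1/u = 0.729789
p_u = 0.160655, p_m = 0.666667, p_d = 0.172679
Discount per step: exp(-r*dt) = 0.964640
Stock lattice S(k, j) with j the centered position index:
  k=0: S(0,+0) = 46.4400
  k=1: S(1,-1) = 33.8914; S(1,+0) = 46.4400; S(1,+1) = 63.6348
  k=2: S(2,-2) = 24.7336; S(2,-1) = 33.8914; S(2,+0) = 46.4400; S(2,+1) = 63.6348; S(2,+2) = 87.1962
Terminal payoffs V(N, j) = max(K - S_T, 0):
  V(2,-2) = 28.626437; V(2,-1) = 19.468605; V(2,+0) = 6.920000; V(2,+1) = 0.000000; V(2,+2) = 0.000000
Backward induction: V(k, j) = exp(-r*dt) * [p_u * V(k+1, j+1) + p_m * V(k+1, j) + p_d * V(k+1, j-1)]
  V(1,-1) = exp(-r*dt) * [p_u*6.920000 + p_m*19.468605 + p_d*28.626437] = 18.360937
  V(1,+0) = exp(-r*dt) * [p_u*0.000000 + p_m*6.920000 + p_d*19.468605] = 7.693145
  V(1,+1) = exp(-r*dt) * [p_u*0.000000 + p_m*0.000000 + p_d*6.920000] = 1.152683
  V(0,+0) = exp(-r*dt) * [p_u*1.152683 + p_m*7.693145 + p_d*18.360937] = 8.184479

Answer: Price = V(0,0) = 8.1845


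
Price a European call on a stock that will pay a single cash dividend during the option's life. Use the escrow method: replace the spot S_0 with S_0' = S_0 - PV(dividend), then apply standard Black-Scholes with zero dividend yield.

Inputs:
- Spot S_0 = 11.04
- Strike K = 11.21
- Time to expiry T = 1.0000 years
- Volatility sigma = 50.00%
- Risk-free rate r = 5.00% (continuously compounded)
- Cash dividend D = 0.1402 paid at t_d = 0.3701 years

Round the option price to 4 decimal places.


PV(D) = D * exp(-r * t_d) = 0.1402 * 0.98166517 = 0.13762946
S_0' = S_0 - PV(D) = 11.0400 - 0.13762946 = 10.90237054
d1 = (ln(S_0'/K) + (r + sigma^2/2)*T) / (sigma*sqrt(T)) = 0.29434802
d2 = d1 - sigma*sqrt(T) = -0.20565198
exp(-rT) = 0.95122942
N(d1) = 0.61575401; N(d2) = 0.41853139
C = S_0' * N(d1) - K * exp(-rT) * N(d2) = 10.90237054 * 0.61575401 - 11.2100 * 0.95122942 * 0.41853139 = 2.2503

Answer: Price = 2.2503


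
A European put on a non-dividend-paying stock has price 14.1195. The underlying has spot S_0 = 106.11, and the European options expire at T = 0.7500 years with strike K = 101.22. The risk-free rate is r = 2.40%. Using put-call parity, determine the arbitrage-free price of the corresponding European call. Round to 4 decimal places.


Answer: Call price = 20.8152

Derivation:
Put-call parity: C - P = S_0 * exp(-qT) - K * exp(-rT).
S_0 * exp(-qT) = 106.1100 * 1.00000000 = 106.11000000
K * exp(-rT) = 101.2200 * 0.98216103 = 99.41433970
C = P + S*exp(-qT) - K*exp(-rT)
C = 14.1195 + 106.11000000 - 99.41433970 = 20.8152


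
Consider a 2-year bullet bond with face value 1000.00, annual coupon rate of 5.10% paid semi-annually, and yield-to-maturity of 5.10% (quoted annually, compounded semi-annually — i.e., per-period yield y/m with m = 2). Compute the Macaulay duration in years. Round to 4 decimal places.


Coupon per period c = face * coupon_rate / m = 25.500000
Periods per year m = 2; per-period yield y/m = 0.025500
Number of cashflows N = 4
Cashflows (t years, CF_t, discount factor 1/(1+y/m)^(m*t), PV):
  t = 0.5000: CF_t = 25.500000, DF = 0.975134, PV = 24.865919
  t = 1.0000: CF_t = 25.500000, DF = 0.950886, PV = 24.247605
  t = 1.5000: CF_t = 25.500000, DF = 0.927242, PV = 23.644666
  t = 2.0000: CF_t = 1025.500000, DF = 0.904185, PV = 927.241810
Price P = sum_t PV_t = 1000.000000
Macaulay numerator sum_t t * PV_t:
  t * PV_t at t = 0.5000: 12.432960
  t * PV_t at t = 1.0000: 24.247605
  t * PV_t at t = 1.5000: 35.466999
  t * PV_t at t = 2.0000: 1854.483619
Macaulay duration D = (sum_t t * PV_t) / P = 1926.631183 / 1000.000000 = 1.926631

Answer: Macaulay duration = 1.9266 years


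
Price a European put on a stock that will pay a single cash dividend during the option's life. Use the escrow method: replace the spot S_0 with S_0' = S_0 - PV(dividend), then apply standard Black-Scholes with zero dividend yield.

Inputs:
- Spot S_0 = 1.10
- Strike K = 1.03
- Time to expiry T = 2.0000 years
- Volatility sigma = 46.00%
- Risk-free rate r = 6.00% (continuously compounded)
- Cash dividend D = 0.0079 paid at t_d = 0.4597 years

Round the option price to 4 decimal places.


Answer: Price = 0.1756

Derivation:
PV(D) = D * exp(-r * t_d) = 0.0079 * 0.97279491 = 0.00768508
S_0' = S_0 - PV(D) = 1.1000 - 0.00768508 = 1.09231492
d1 = (ln(S_0'/K) + (r + sigma^2/2)*T) / (sigma*sqrt(T)) = 0.60002687
d2 = d1 - sigma*sqrt(T) = -0.05051137
exp(-rT) = 0.88692044
N(-d1) = 0.27424416; N(-d2) = 0.52014256
P = K * exp(-rT) * N(-d2) - S_0' * N(-d1) = 1.0300 * 0.88692044 * 0.52014256 - 1.09231492 * 0.27424416 = 0.1756
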